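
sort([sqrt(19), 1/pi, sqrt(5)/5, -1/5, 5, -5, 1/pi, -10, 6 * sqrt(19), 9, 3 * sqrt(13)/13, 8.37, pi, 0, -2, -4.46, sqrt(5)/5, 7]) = [-10, -5, -4.46, -2, -1/5, 0, 1/pi, 1/pi, sqrt(5)/5, sqrt(5)/5, 3 * sqrt(13)/13, pi, sqrt(19), 5, 7, 8.37, 9, 6 * sqrt(19)]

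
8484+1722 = 10206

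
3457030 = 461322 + 2995708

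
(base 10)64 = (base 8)100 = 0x40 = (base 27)2a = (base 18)3a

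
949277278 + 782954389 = 1732231667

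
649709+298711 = 948420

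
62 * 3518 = 218116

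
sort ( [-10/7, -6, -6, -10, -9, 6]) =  [-10, -9, -6, -6, -10/7, 6]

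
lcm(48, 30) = 240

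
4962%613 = 58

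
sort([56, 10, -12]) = [-12, 10, 56]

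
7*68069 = 476483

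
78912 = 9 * 8768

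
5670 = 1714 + 3956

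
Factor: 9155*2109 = 3^1*5^1*19^1*37^1*1831^1 = 19307895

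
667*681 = 454227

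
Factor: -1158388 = -1 * 2^2 * 7^1 * 11^1 * 3761^1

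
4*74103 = 296412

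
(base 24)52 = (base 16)7a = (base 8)172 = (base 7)233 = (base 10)122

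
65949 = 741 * 89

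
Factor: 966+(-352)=2^1 * 307^1=614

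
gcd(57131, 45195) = 1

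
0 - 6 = -6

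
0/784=0=0.00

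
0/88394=0=0.00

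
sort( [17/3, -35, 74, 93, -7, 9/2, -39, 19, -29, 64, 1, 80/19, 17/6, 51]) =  [-39, -35, -29, -7, 1, 17/6, 80/19, 9/2, 17/3, 19, 51, 64, 74, 93]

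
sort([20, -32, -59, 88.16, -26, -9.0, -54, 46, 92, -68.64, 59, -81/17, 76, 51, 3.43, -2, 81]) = [-68.64, -59, -54, -32, -26, -9.0, -81/17, -2, 3.43, 20, 46, 51, 59, 76, 81, 88.16, 92]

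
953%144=89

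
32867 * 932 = 30632044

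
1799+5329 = 7128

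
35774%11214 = 2132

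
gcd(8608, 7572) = 4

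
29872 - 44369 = -14497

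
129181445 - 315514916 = -186333471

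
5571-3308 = 2263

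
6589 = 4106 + 2483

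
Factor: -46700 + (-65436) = -1 * 2^3 * 107^1 * 131^1 = -112136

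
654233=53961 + 600272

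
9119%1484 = 215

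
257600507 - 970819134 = -713218627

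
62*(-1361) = -84382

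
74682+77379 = 152061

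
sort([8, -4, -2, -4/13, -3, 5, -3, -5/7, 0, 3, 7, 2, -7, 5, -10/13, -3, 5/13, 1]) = [-7, -4, -3, -3, -3, -2, -10/13, -5/7, -4/13, 0, 5/13, 1, 2, 3, 5, 5, 7, 8]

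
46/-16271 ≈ -0.00283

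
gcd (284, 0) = 284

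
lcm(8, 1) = 8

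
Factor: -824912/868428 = -1 * 2^2 * 3^(-3) * 17^(-1) * 109^1 = -436/459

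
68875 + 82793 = 151668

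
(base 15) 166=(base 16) 141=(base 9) 386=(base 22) ed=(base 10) 321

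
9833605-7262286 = 2571319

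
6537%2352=1833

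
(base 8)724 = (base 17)1a9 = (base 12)330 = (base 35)dd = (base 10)468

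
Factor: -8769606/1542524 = -1*2^(-1)*3^1*385631^(-1)*1461601^1 = -4384803/771262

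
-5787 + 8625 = 2838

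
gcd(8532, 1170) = 18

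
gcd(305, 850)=5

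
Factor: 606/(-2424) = -1*2^(-2) = -1/4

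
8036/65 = 123 + 41/65 ≈ 123.63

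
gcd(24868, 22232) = 4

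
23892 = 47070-23178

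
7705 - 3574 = 4131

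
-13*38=-494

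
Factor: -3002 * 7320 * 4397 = -1 * 2^4 * 3^1 * 5^1 * 19^1 * 61^1 * 79^1 * 4397^1 = -96622492080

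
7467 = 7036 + 431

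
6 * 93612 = 561672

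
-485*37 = -17945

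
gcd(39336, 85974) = 6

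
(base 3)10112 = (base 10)95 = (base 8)137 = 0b1011111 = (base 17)5a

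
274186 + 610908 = 885094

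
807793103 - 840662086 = -32868983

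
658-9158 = -8500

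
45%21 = 3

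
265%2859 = 265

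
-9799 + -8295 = -18094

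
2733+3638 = 6371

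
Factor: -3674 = -1 * 2^1 * 11^1 * 167^1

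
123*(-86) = -10578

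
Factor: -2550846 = -1*2^1*3^1*43^1*9887^1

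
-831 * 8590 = -7138290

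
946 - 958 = -12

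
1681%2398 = 1681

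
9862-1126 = 8736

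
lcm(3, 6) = 6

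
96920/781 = 124 + 76/781 ≈ 124.10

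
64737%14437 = 6989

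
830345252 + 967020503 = 1797365755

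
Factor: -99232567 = -1 * 7^1 * 14176081^1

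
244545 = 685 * 357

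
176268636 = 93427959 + 82840677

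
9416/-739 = -12-548/739≈-12.74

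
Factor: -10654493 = -1*79^1*134867^1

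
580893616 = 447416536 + 133477080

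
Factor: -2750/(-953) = 2^1 * 5^3 * 11^1 * 953^(-1)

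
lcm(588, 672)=4704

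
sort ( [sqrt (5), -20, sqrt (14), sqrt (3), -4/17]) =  [-20, -4/17, sqrt (3), sqrt (5), sqrt (14)]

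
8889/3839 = 2 + 1211/3839 ≈ 2.32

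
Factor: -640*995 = -1*2^7*5^2*199^1 = -636800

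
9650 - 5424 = 4226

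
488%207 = 74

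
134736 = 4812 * 28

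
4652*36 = 167472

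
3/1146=1/382 ≈ 0.00262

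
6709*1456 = 9768304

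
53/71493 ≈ 0.000741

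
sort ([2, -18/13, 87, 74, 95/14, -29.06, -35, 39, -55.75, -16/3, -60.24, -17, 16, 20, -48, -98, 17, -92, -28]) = [-98, -92, -60.24, -55.75, -48, -35, -29.06, -28, -17, -16/3, -18/13, 2, 95/14, 16, 17, 20, 39, 74, 87]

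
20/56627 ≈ 0.000353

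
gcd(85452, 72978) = 6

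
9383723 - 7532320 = 1851403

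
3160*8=25280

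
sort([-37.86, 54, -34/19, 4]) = [-37.86, -34/19, 4, 54]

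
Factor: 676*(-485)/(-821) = 2^2*5^1*13^2*97^1*821^(-1) = 327860/821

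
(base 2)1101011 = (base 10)107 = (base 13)83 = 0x6b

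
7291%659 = 42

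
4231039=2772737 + 1458302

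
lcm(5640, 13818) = 276360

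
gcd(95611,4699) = 1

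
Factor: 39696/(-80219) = -1*2^4*3^1*97^(-1) = -48/97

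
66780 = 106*630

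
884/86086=34/3311 ≈ 0.0103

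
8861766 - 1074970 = 7786796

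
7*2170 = 15190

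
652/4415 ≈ 0.148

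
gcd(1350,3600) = 450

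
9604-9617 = -13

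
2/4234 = 1/2117 ≈ 0.000472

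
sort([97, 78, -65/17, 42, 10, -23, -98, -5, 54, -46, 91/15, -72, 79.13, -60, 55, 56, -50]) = [-98, -72, -60, -50, -46, -23, -5, -65/17, 91/15, 10, 42, 54, 55, 56, 78, 79.13, 97]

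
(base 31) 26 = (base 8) 104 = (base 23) 2m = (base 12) 58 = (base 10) 68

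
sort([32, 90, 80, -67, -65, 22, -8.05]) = [-67, -65, -8.05, 22, 32, 80, 90]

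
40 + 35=75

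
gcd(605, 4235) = 605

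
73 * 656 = 47888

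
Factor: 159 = 3^1*53^1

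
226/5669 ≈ 0.0399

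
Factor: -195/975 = -1 * 5^(-1) = -1/5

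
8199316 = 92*89123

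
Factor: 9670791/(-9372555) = -1 * 3^(-1) * 5^(-1) * 13^1 * 19^1 * 31^1 * 421^1 * 208279^(-1) = -3223597/3124185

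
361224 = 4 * 90306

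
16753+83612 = 100365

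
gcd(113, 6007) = 1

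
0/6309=0=0.00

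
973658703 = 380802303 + 592856400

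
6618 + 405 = 7023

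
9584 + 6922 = 16506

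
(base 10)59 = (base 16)3b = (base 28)23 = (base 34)1p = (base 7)113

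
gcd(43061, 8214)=1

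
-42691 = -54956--12265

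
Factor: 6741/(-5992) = -1*2^(-3)*3^2 = -9/8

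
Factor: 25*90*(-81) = -1*2^1*3^6*5^3 = -182250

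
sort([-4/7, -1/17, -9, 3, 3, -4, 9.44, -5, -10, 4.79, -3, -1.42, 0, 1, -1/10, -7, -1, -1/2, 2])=[-10, -9, -7, -5, -4, -3, -1.42, -1, -4/7, -1/2, -1/10, -1/17, 0, 1, 2, 3, 3, 4.79, 9.44]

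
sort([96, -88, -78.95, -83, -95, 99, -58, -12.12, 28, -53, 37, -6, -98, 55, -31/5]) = [-98, -95, -88, -83, -78.95, -58, -53, -12.12, -31/5, -6, 28, 37, 55, 96, 99]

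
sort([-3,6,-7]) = [-7,-3,6]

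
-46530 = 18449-64979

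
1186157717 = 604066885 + 582090832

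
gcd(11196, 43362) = 18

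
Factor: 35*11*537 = 3^1*5^1*7^1*11^1*179^1 = 206745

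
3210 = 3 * 1070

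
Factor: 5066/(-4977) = -1 * 2^1 * 3^(-2) * 7^(-1) * 17^1 * 79^(-1) * 149^1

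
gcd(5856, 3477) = 183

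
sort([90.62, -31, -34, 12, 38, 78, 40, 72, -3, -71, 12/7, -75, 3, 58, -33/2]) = [-75, -71, -34, -31, -33/2, -3, 12/7, 3, 12, 38, 40, 58, 72, 78, 90.62]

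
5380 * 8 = 43040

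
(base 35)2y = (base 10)104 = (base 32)38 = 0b1101000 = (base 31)3b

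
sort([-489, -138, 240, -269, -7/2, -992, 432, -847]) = [-992, -847, -489, -269, -138, -7/2, 240, 432]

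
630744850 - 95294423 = 535450427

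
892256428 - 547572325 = 344684103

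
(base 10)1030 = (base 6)4434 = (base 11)857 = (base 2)10000000110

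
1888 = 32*59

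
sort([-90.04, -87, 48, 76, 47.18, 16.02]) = [-90.04, -87, 16.02, 47.18, 48, 76]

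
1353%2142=1353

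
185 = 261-76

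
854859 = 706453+148406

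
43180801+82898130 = 126078931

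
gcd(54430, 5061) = 1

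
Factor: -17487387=-1*3^3*191^1*3391^1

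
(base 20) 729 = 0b101100100001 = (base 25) 4do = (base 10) 2849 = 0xb21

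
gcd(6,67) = 1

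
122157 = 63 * 1939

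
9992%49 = 45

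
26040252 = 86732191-60691939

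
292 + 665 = 957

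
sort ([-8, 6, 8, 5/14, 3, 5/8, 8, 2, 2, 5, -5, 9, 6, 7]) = [-8, -5, 5/14, 5/8, 2, 2, 3, 5, 6, 6, 7, 8, 8, 9]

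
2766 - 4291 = -1525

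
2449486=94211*26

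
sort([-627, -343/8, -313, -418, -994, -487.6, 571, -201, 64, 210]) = [-994, -627, -487.6, -418, -313, -201, -343/8, 64, 210, 571]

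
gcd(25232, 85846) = 2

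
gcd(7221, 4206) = 3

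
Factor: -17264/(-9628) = 2^2 * 13^1 * 29^(-1) = 52/29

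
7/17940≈0.000390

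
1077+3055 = 4132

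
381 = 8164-7783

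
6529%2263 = 2003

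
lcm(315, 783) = 27405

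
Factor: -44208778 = -1 * 2^1 * 22104389^1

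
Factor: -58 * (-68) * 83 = 2^3 * 17^1 * 29^1 * 83^1 = 327352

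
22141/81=273 + 28/81 ≈ 273.35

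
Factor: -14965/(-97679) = 5^1*19^(-1)*41^1*53^(-1)*73^1*97^(-1)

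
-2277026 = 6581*(-346)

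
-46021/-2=23010 + 1/2=23010.50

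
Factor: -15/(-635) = 3^1*127^(-1) = 3/127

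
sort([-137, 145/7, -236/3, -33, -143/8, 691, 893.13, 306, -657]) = [-657, -137, -236/3, -33, -143/8, 145/7, 306, 691, 893.13]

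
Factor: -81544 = -1*2^3*10193^1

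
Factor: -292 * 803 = -1 * 2^2 * 11^1 * 73^2 = -234476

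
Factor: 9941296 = 2^4 * 367^1 * 1693^1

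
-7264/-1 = 7264 = 7264.00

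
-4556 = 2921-7477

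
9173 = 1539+7634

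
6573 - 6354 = 219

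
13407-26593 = -13186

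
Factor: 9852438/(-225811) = -1*2^1*3^1*17^(-1)*37^(-1)*359^(-1)*1013^1*1621^1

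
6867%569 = 39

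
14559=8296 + 6263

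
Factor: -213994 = -1*2^1*11^1*71^1*137^1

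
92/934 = 46/467 ≈ 0.0985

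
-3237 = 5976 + -9213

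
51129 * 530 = 27098370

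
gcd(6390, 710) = 710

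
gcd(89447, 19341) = 1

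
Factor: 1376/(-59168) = -1*43^(-1) = -1/43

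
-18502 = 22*(-841)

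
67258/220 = 305 + 79/110≈305.72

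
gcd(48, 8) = 8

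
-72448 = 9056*(-8)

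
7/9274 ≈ 0.000755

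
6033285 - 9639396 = -3606111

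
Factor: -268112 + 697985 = 3^1*143291^1 = 429873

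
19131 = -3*(-6377)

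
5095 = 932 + 4163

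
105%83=22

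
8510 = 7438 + 1072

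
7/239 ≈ 0.0293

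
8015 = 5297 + 2718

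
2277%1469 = 808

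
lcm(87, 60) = 1740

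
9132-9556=-424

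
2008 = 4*502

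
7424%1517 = 1356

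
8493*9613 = 81643209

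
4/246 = 2/123 ≈ 0.0163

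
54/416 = 27/208 ≈ 0.130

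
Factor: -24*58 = -1*2^4*3^1*29^1 = -1392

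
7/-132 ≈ -0.0530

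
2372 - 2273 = 99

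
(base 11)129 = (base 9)178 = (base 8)230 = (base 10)152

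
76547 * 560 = 42866320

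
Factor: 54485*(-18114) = -1*2^1*3^1*5^1*17^1*641^1*3019^1 = -986941290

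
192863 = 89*2167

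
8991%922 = 693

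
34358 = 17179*2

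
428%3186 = 428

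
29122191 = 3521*8271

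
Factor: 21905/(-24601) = -1 * 5^1 * 13^1 * 73^(-1) = -65/73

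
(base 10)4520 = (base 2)1000110101000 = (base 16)11a8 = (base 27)65b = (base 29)5ap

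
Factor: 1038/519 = 2^1 = 2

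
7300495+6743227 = 14043722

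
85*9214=783190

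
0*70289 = 0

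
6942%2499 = 1944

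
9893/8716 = 1+1177/8716 ≈ 1.14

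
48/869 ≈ 0.0552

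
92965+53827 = 146792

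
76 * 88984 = 6762784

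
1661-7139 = -5478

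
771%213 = 132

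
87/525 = 29/175 ≈ 0.166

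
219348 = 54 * 4062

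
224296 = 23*9752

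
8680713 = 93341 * 93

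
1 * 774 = 774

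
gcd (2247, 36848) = 7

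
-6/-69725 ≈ 0.0000861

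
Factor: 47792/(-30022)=-1 * 2^3 * 17^(-1) * 29^1 * 103^1 * 883^(-1)=-23896/15011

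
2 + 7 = 9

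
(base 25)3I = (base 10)93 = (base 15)63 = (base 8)135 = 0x5D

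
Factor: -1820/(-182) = 2^1*5^1 = 10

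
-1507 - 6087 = -7594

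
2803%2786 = 17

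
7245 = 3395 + 3850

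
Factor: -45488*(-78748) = 2^6*2843^1*19687^1 = 3582089024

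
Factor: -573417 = -1*3^2*13^3*29^1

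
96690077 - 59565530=37124547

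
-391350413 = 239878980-631229393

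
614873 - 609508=5365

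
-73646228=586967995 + -660614223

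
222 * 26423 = 5865906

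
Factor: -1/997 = -1*997^(-1)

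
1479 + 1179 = 2658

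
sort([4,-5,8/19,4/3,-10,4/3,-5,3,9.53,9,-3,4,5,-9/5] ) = [-10,-5,-5,-3,-9/5,8/19,4/3,4/3,3,4,4,5,9,9.53] 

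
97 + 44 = 141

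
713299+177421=890720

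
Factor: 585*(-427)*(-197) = 3^2*5^1*7^1*13^1*61^1*197^1 = 49209615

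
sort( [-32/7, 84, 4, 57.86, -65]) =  [-65, -32/7, 4, 57.86, 84]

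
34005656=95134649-61128993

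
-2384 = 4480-6864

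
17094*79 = 1350426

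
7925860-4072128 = 3853732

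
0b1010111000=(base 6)3120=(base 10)696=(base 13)417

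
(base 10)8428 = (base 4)2003230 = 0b10000011101100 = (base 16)20ec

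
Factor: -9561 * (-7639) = 3^1 * 3187^1 * 7639^1 = 73036479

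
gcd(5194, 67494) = 14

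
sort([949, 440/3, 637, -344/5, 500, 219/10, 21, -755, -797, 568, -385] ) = [-797, -755, -385, -344/5, 21, 219/10, 440/3, 500, 568, 637, 949] 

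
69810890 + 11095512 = 80906402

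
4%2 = 0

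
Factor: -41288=-1*2^3*13^1*397^1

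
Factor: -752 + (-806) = -1 * 2^1 * 19^1 * 41^1 = -1558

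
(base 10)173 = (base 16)ad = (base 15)b8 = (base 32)5d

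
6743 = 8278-1535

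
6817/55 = 123+52/55 ≈ 123.95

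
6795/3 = 2265 = 2265.00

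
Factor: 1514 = 2^1 * 757^1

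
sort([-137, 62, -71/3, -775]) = [-775, -137, -71/3, 62]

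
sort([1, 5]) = [1, 5]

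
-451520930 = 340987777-792508707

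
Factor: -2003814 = -1 * 2^1 * 3^2 * 111323^1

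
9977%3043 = 848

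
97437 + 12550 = 109987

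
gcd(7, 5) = 1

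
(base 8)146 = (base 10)102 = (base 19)57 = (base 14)74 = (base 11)93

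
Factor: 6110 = 2^1*5^1*13^1*47^1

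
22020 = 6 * 3670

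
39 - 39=0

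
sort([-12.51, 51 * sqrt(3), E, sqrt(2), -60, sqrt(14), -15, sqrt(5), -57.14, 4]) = [-60, -57.14, -15, -12.51, sqrt(2), sqrt(5), E, sqrt(14), 4, 51 * sqrt(3)]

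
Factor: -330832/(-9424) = 19^(-1)*23^1*29^1 = 667/19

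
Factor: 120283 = 120283^1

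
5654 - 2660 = 2994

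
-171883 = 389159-561042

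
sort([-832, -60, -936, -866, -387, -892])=[-936, -892, -866, -832, -387, -60]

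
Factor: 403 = 13^1*31^1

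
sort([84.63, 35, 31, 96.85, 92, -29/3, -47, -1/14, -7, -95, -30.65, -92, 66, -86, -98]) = [-98, -95, -92, -86, -47, -30.65, -29/3, -7, -1/14, 31, 35, 66, 84.63, 92, 96.85]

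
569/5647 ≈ 0.101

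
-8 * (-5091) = 40728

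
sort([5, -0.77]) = [-0.77, 5]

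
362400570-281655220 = 80745350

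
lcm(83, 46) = 3818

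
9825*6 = 58950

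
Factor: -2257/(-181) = 37^1 * 61^1 * 181^(-1)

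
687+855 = 1542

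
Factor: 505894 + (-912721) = -1 * 3^2 * 17^1 * 2659^1 = -406827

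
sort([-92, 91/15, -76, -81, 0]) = [-92, -81, -76, 0, 91/15]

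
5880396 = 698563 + 5181833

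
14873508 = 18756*793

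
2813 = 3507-694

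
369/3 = 123 = 123.00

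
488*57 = 27816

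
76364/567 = 134 + 386/567 ≈ 134.68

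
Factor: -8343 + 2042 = -1 * 6301^1 = -6301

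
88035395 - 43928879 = 44106516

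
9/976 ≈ 0.00922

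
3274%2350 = 924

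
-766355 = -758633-7722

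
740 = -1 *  (-740)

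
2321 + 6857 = 9178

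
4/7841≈0.000510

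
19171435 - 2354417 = 16817018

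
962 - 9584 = -8622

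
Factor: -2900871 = -1 * 3^2 * 322319^1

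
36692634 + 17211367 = 53904001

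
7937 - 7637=300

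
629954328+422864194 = 1052818522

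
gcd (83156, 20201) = 1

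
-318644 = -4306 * 74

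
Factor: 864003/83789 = 3^1*7^1*23^(-1)*3643^(-1)*41143^1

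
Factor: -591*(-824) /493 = 2^3*3^1*17^(-1)*29^(-1)*103^1*197^1 = 486984/493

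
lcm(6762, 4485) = 439530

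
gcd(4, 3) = 1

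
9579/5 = 1915 + 4/5 = 1915.80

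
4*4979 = 19916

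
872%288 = 8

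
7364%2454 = 2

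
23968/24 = 2996/3 ≈ 998.67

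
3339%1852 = 1487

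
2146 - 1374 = 772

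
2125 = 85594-83469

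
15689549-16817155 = -1127606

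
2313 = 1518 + 795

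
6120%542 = 158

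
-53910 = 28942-82852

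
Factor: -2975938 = -1 * 2^1 * 7^1 * 31^1 * 6857^1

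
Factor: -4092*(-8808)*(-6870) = -1*2^6*3^3*5^1*11^1*31^1*229^1*367^1 = -247610848320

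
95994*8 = 767952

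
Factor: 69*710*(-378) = -1*2^2*3^4*5^1*7^1*23^1*71^1 = -18518220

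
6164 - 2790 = 3374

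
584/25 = 23 + 9/25 = 23.36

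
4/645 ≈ 0.00620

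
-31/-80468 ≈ 0.000385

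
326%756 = 326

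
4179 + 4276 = 8455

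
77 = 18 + 59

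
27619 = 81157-53538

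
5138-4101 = 1037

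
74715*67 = 5005905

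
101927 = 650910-548983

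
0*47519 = 0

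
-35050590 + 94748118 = 59697528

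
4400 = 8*550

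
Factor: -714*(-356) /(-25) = -1*2^3*3^1*5^(-2)*7^1*17^1*89^1 = -254184/25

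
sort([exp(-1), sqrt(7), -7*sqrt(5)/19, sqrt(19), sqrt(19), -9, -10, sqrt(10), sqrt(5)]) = [-10, -9, -7*sqrt(5)/19, exp(-1), sqrt(5), sqrt(7), sqrt(10), sqrt(19), sqrt(19)]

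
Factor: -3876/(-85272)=2^(-1)*11^(-1)=1/22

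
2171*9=19539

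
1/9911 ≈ 0.000101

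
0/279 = 0 = 0.00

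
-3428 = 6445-9873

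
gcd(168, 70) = 14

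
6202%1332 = 874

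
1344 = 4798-3454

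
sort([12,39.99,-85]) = [-85,12,39.99]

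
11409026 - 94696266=-83287240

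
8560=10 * 856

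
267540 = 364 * 735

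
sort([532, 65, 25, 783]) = [25, 65, 532, 783]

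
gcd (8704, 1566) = 2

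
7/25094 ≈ 0.000279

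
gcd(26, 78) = 26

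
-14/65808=-7/32904 ≈ -0.000213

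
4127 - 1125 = 3002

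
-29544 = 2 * (-14772)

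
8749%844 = 309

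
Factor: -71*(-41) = 41^1*71^1 = 2911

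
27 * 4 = 108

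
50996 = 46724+4272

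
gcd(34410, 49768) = 2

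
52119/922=56 + 487/922 ≈ 56.53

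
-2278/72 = -31 - 23/36 ≈ -31.64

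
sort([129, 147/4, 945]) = [147/4, 129, 945]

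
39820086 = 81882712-42062626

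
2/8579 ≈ 0.000233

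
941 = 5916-4975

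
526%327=199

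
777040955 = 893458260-116417305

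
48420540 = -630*(-76858)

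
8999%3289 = 2421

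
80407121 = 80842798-435677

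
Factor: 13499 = 13499^1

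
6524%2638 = 1248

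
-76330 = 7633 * (-10)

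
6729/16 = 420+9/16≈420.56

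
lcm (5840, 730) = 5840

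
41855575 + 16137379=57992954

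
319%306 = 13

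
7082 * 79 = 559478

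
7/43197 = 1/6171≈0.000162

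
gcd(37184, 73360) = 112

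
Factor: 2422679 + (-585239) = 2^7*3^2*5^1*11^1*29^1 = 1837440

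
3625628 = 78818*46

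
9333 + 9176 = 18509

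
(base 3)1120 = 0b101010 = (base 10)42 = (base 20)22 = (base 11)39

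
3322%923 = 553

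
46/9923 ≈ 0.00464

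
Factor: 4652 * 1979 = 2^2 * 1163^1 * 1979^1 = 9206308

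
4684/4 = 1171 = 1171.00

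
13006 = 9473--3533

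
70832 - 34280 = 36552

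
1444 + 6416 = 7860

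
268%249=19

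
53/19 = 2 + 15/19 ≈ 2.79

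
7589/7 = 1084 + 1/7 ≈ 1084.14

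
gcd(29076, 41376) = 12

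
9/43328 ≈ 0.000208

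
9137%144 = 65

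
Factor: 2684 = 2^2 * 11^1 * 61^1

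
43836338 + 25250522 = 69086860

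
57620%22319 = 12982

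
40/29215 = 8/5843 ≈ 0.00137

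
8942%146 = 36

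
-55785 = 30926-86711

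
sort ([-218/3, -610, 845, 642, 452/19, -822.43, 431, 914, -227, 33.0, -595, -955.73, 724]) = [-955.73, -822.43, -610, -595, -227, -218/3, 452/19, 33.0, 431, 642, 724, 845, 914]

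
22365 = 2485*9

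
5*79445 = 397225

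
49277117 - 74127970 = -24850853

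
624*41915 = 26154960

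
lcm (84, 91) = 1092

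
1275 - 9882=-8607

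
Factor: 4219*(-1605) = -1*3^1*5^1*107^1*4219^1 = -6771495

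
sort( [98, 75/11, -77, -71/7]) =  [-77, -71/7, 75/11, 98]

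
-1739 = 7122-8861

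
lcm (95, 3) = 285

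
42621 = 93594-50973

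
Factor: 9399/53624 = 2^(-3) * 3^1 * 13^1 * 241^1 * 6703^(-1)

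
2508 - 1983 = 525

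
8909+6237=15146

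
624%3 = 0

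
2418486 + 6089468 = 8507954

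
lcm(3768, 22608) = 22608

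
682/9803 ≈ 0.0696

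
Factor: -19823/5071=-1 * 11^(-1) * 43^1=-43/11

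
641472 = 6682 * 96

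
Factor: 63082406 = 2^1*509^1*61967^1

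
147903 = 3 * 49301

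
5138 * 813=4177194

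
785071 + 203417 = 988488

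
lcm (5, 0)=0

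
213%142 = 71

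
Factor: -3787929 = -1*3^2*89^1*4729^1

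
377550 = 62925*6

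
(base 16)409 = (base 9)1367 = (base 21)274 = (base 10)1033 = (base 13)616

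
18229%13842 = 4387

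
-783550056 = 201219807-984769863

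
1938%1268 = 670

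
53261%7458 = 1055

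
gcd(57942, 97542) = 18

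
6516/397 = 16 + 164/397 ≈ 16.41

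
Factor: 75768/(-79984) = -1*2^(-1)*3^1*7^1*11^1*41^1*4999^(-1) = -9471/9998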